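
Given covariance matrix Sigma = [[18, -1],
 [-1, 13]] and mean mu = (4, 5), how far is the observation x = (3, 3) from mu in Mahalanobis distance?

Step 1 — centre the observation: (x - mu) = (-1, -2).

Step 2 — invert Sigma. det(Sigma) = 18·13 - (-1)² = 233.
  Sigma^{-1} = (1/det) · [[d, -b], [-b, a]] = [[0.0558, 0.0043],
 [0.0043, 0.0773]].

Step 3 — form the quadratic (x - mu)^T · Sigma^{-1} · (x - mu):
  Sigma^{-1} · (x - mu) = (-0.0644, -0.1588).
  (x - mu)^T · [Sigma^{-1} · (x - mu)] = (-1)·(-0.0644) + (-2)·(-0.1588) = 0.382.

Step 4 — take square root: d = √(0.382) ≈ 0.618.

d(x, mu) = √(0.382) ≈ 0.618


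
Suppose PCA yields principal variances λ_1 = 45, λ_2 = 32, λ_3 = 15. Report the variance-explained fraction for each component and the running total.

Step 1 — total variance = trace(Sigma) = Σ λ_i = 45 + 32 + 15 = 92.

Step 2 — fraction explained by component i = λ_i / Σ λ:
  PC1: 45/92 = 0.4891
  PC2: 32/92 = 0.3478
  PC3: 15/92 = 0.163

Step 3 — cumulative fraction after k components = (λ_1 + ... + λ_k) / Σ λ:
  k = 1: 45/92 = 0.4891
  k = 2: (45 + 32)/92 = 77/92 = 0.837
  k = 3: (45 + 32 + 15)/92 = 92/92 = 1

Summary (fraction, with percent):

explained: PC1 0.4891 (48.91%), PC2 0.3478 (34.78%), PC3 0.163 (16.3%);  cumulative: 0.4891, 0.837, 1


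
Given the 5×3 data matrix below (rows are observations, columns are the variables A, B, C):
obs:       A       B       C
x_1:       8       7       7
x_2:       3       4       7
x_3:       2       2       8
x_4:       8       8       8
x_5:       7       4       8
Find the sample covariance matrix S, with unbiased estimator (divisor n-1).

Step 1 — column means:
  mean(A) = (8 + 3 + 2 + 8 + 7) / 5 = 28/5 = 5.6
  mean(B) = (7 + 4 + 2 + 8 + 4) / 5 = 25/5 = 5
  mean(C) = (7 + 7 + 8 + 8 + 8) / 5 = 38/5 = 7.6

Step 2 — sample covariance S[i,j] = (1/(n-1)) · Σ_k (x_{k,i} - mean_i) · (x_{k,j} - mean_j), with n-1 = 4.
  S[A,A] = ((2.4)·(2.4) + (-2.6)·(-2.6) + (-3.6)·(-3.6) + (2.4)·(2.4) + (1.4)·(1.4)) / 4 = 33.2/4 = 8.3
  S[A,B] = ((2.4)·(2) + (-2.6)·(-1) + (-3.6)·(-3) + (2.4)·(3) + (1.4)·(-1)) / 4 = 24/4 = 6
  S[A,C] = ((2.4)·(-0.6) + (-2.6)·(-0.6) + (-3.6)·(0.4) + (2.4)·(0.4) + (1.4)·(0.4)) / 4 = 0.2/4 = 0.05
  S[B,B] = ((2)·(2) + (-1)·(-1) + (-3)·(-3) + (3)·(3) + (-1)·(-1)) / 4 = 24/4 = 6
  S[B,C] = ((2)·(-0.6) + (-1)·(-0.6) + (-3)·(0.4) + (3)·(0.4) + (-1)·(0.4)) / 4 = -1/4 = -0.25
  S[C,C] = ((-0.6)·(-0.6) + (-0.6)·(-0.6) + (0.4)·(0.4) + (0.4)·(0.4) + (0.4)·(0.4)) / 4 = 1.2/4 = 0.3

S is symmetric (S[j,i] = S[i,j]). Assembling:

S = [[8.3, 6, 0.05],
 [6, 6, -0.25],
 [0.05, -0.25, 0.3]]


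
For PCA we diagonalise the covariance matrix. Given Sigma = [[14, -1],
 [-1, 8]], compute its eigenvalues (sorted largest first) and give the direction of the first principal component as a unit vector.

Step 1 — characteristic polynomial of 2×2 Sigma:
  det(Sigma - λI) = λ² - trace · λ + det = 0.
  trace = 14 + 8 = 22, det = 14·8 - (-1)² = 111.
Step 2 — discriminant:
  Δ = trace² - 4·det = 484 - 444 = 40.
Step 3 — eigenvalues:
  λ = (trace ± √Δ)/2 = (22 ± 6.3246)/2,
  λ_1 = 14.1623,  λ_2 = 7.8377.

Step 4 — unit eigenvector for λ_1: solve (Sigma - λ_1 I)v = 0. First row:
  (14 - 14.1623)·v_x + (-1)·v_y = 0, i.e. (-0.1623)·v_x + (-1)·v_y = 0,
  so v ∝ (b, λ_1 - a) = (-1, 0.1623); multiply by -1 so the first entry is positive: u = (1, -0.1623).
  ||u|| = √((1)² + (-0.1623)²) = √(1.0263) ≈ 1.0131,
  v_1 = u/||u|| ≈ (0.9871, -0.1602) (||v_1|| = 1).

λ_1 = 14.1623,  λ_2 = 7.8377;  v_1 ≈ (0.9871, -0.1602)


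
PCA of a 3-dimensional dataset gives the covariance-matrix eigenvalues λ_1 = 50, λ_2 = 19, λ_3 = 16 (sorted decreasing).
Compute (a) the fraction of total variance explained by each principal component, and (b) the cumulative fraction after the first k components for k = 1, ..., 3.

Step 1 — total variance = trace(Sigma) = Σ λ_i = 50 + 19 + 16 = 85.

Step 2 — fraction explained by component i = λ_i / Σ λ:
  PC1: 50/85 = 0.5882
  PC2: 19/85 = 0.2235
  PC3: 16/85 = 0.1882

Step 3 — cumulative fraction after k components = (λ_1 + ... + λ_k) / Σ λ:
  k = 1: 50/85 = 0.5882
  k = 2: (50 + 19)/85 = 69/85 = 0.8118
  k = 3: (50 + 19 + 16)/85 = 85/85 = 1

Summary (fraction, with percent):

explained: PC1 0.5882 (58.82%), PC2 0.2235 (22.35%), PC3 0.1882 (18.82%);  cumulative: 0.5882, 0.8118, 1


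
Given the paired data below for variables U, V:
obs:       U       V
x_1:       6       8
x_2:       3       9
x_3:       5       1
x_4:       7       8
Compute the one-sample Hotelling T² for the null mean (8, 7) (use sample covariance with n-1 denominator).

Step 1 — sample mean vector:
  mean(U) = (6 + 3 + 5 + 7) / 4 = 21/4 = 5.25
  mean(V) = (8 + 9 + 1 + 8) / 4 = 26/4 = 6.5
  x̄ = (5.25, 6.5),  deviation x̄ - mu_0 = (5.25, 6.5) - (8, 7) = (-2.75, -0.5).

Step 2 — sample covariance matrix, S[i,j] = (1/(n-1)) · Σ_k (x_{k,i} - mean_i) · (x_{k,j} - mean_j), divisor n-1 = 3:
  S[U,U] = ((0.75)·(0.75) + (-2.25)·(-2.25) + (-0.25)·(-0.25) + (1.75)·(1.75)) / 3 = 8.75/3 = 2.9167
  S[U,V] = ((0.75)·(1.5) + (-2.25)·(2.5) + (-0.25)·(-5.5) + (1.75)·(1.5)) / 3 = -0.5/3 = -0.1667
  S[V,V] = ((1.5)·(1.5) + (2.5)·(2.5) + (-5.5)·(-5.5) + (1.5)·(1.5)) / 3 = 41/3 = 13.6667
  S = [[2.9167, -0.1667],
 [-0.1667, 13.6667]].

Step 3 — invert S. det(S) = 2.9167·13.6667 - (-0.1667)² = 39.8333.
  S^{-1} = (1/det) · [[d, -b], [-b, a]] = [[0.3431, 0.0042],
 [0.0042, 0.0732]].

Step 4 — quadratic form (x̄ - mu_0)^T · S^{-1} · (x̄ - mu_0):
  S^{-1} · (x̄ - mu_0) = (-0.9456, -0.0481),
  (x̄ - mu_0)^T · [...] = (-2.75)·(-0.9456) + (-0.5)·(-0.0481) = 2.6245.

Step 5 — scale by n: T² = 4 · 2.6245 = 10.4979.

T² ≈ 10.4979


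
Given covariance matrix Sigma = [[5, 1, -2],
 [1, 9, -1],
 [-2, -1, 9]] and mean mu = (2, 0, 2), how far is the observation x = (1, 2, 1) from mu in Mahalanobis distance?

Step 1 — centre the observation: (x - mu) = (-1, 2, -1).

Step 2 — invert Sigma (cofactor / det for 3×3, or solve directly):
  Sigma^{-1} = [[0.2228, -0.0195, 0.0474],
 [-0.0195, 0.1142, 0.0084],
 [0.0474, 0.0084, 0.1226]].

Step 3 — form the quadratic (x - mu)^T · Sigma^{-1} · (x - mu):
  Sigma^{-1} · (x - mu) = (-0.3092, 0.2396, -0.1532).
  (x - mu)^T · [Sigma^{-1} · (x - mu)] = (-1)·(-0.3092) + (2)·(0.2396) + (-1)·(-0.1532) = 0.9415.

Step 4 — take square root: d = √(0.9415) ≈ 0.9703.

d(x, mu) = √(0.9415) ≈ 0.9703


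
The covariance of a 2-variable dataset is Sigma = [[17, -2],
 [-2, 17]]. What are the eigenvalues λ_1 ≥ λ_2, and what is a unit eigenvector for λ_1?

Step 1 — characteristic polynomial of 2×2 Sigma:
  det(Sigma - λI) = λ² - trace · λ + det = 0.
  trace = 17 + 17 = 34, det = 17·17 - (-2)² = 285.
Step 2 — discriminant:
  Δ = trace² - 4·det = 1156 - 1140 = 16.
Step 3 — eigenvalues:
  λ = (trace ± √Δ)/2 = (34 ± 4)/2,
  λ_1 = 19,  λ_2 = 15.

Step 4 — unit eigenvector for λ_1: solve (Sigma - λ_1 I)v = 0. First row:
  (17 - 19)·v_x + (-2)·v_y = 0, i.e. (-2)·v_x + (-2)·v_y = 0,
  so v ∝ (b, λ_1 - a) = (-2, 2); multiply by -1 so the first entry is positive: u = (2, -2).
  ||u|| = √((2)² + (-2)²) = √(8) ≈ 2.8284,
  v_1 = u/||u|| ≈ (0.7071, -0.7071) (||v_1|| = 1).

λ_1 = 19,  λ_2 = 15;  v_1 ≈ (0.7071, -0.7071)


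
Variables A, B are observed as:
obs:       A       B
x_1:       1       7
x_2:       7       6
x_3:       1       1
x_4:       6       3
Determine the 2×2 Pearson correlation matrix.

Step 1 — column means:
  mean(A) = (1 + 7 + 1 + 6) / 4 = 15/4 = 3.75
  mean(B) = (7 + 6 + 1 + 3) / 4 = 17/4 = 4.25

Step 2 — sample variances and covariances s[i,j] = (1/(n-1)) · Σ_k (x_{k,i} - mean_i) · (x_{k,j} - mean_j), with n-1 = 3:
  s[A,A] = ((-2.75)·(-2.75) + (3.25)·(3.25) + (-2.75)·(-2.75) + (2.25)·(2.25)) / 3 = 30.75/3 = 10.25
  s[A,B] = ((-2.75)·(2.75) + (3.25)·(1.75) + (-2.75)·(-3.25) + (2.25)·(-1.25)) / 3 = 4.25/3 = 1.4167
  s[B,B] = ((2.75)·(2.75) + (1.75)·(1.75) + (-3.25)·(-3.25) + (-1.25)·(-1.25)) / 3 = 22.75/3 = 7.5833
  Sample standard deviations s_i = √(s[i,i]):
  s(A) = √(10.25) = 3.2016
  s(B) = √(7.5833) = 2.7538

Step 3 — r_{ij} = s_{ij} / (s_i · s_j):
  r[A,A] = 1 (diagonal).
  r[A,B] = 1.4167 / (3.2016 · 2.7538) = 1.4167 / 8.8164 = 0.1607
  r[B,B] = 1 (diagonal).

R is symmetric with unit diagonal. Assembling:

R = [[1, 0.1607],
 [0.1607, 1]]


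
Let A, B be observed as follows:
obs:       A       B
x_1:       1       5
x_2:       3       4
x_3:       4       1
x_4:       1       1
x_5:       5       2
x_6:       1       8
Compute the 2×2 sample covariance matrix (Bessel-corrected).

Step 1 — column means:
  mean(A) = (1 + 3 + 4 + 1 + 5 + 1) / 6 = 15/6 = 2.5
  mean(B) = (5 + 4 + 1 + 1 + 2 + 8) / 6 = 21/6 = 3.5

Step 2 — sample covariance S[i,j] = (1/(n-1)) · Σ_k (x_{k,i} - mean_i) · (x_{k,j} - mean_j), with n-1 = 5.
  S[A,A] = ((-1.5)·(-1.5) + (0.5)·(0.5) + (1.5)·(1.5) + (-1.5)·(-1.5) + (2.5)·(2.5) + (-1.5)·(-1.5)) / 5 = 15.5/5 = 3.1
  S[A,B] = ((-1.5)·(1.5) + (0.5)·(0.5) + (1.5)·(-2.5) + (-1.5)·(-2.5) + (2.5)·(-1.5) + (-1.5)·(4.5)) / 5 = -12.5/5 = -2.5
  S[B,B] = ((1.5)·(1.5) + (0.5)·(0.5) + (-2.5)·(-2.5) + (-2.5)·(-2.5) + (-1.5)·(-1.5) + (4.5)·(4.5)) / 5 = 37.5/5 = 7.5

S is symmetric (S[j,i] = S[i,j]). Assembling:

S = [[3.1, -2.5],
 [-2.5, 7.5]]


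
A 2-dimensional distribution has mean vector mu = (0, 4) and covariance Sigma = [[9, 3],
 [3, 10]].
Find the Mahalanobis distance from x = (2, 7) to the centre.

Step 1 — centre the observation: (x - mu) = (2, 3).

Step 2 — invert Sigma. det(Sigma) = 9·10 - (3)² = 81.
  Sigma^{-1} = (1/det) · [[d, -b], [-b, a]] = [[0.1235, -0.037],
 [-0.037, 0.1111]].

Step 3 — form the quadratic (x - mu)^T · Sigma^{-1} · (x - mu):
  Sigma^{-1} · (x - mu) = (0.1358, 0.2593).
  (x - mu)^T · [Sigma^{-1} · (x - mu)] = (2)·(0.1358) + (3)·(0.2593) = 1.0494.

Step 4 — take square root: d = √(1.0494) ≈ 1.0244.

d(x, mu) = √(1.0494) ≈ 1.0244


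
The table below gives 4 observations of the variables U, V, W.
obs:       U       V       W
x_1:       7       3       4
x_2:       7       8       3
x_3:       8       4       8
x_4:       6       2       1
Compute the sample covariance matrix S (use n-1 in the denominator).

Step 1 — column means:
  mean(U) = (7 + 7 + 8 + 6) / 4 = 28/4 = 7
  mean(V) = (3 + 8 + 4 + 2) / 4 = 17/4 = 4.25
  mean(W) = (4 + 3 + 8 + 1) / 4 = 16/4 = 4

Step 2 — sample covariance S[i,j] = (1/(n-1)) · Σ_k (x_{k,i} - mean_i) · (x_{k,j} - mean_j), with n-1 = 3.
  S[U,U] = ((0)·(0) + (0)·(0) + (1)·(1) + (-1)·(-1)) / 3 = 2/3 = 0.6667
  S[U,V] = ((0)·(-1.25) + (0)·(3.75) + (1)·(-0.25) + (-1)·(-2.25)) / 3 = 2/3 = 0.6667
  S[U,W] = ((0)·(0) + (0)·(-1) + (1)·(4) + (-1)·(-3)) / 3 = 7/3 = 2.3333
  S[V,V] = ((-1.25)·(-1.25) + (3.75)·(3.75) + (-0.25)·(-0.25) + (-2.25)·(-2.25)) / 3 = 20.75/3 = 6.9167
  S[V,W] = ((-1.25)·(0) + (3.75)·(-1) + (-0.25)·(4) + (-2.25)·(-3)) / 3 = 2/3 = 0.6667
  S[W,W] = ((0)·(0) + (-1)·(-1) + (4)·(4) + (-3)·(-3)) / 3 = 26/3 = 8.6667

S is symmetric (S[j,i] = S[i,j]). Assembling:

S = [[0.6667, 0.6667, 2.3333],
 [0.6667, 6.9167, 0.6667],
 [2.3333, 0.6667, 8.6667]]


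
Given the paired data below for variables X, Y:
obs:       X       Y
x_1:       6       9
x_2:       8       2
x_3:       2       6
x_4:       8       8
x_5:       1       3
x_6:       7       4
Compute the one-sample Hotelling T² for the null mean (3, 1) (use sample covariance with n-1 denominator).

Step 1 — sample mean vector:
  mean(X) = (6 + 8 + 2 + 8 + 1 + 7) / 6 = 32/6 = 5.3333
  mean(Y) = (9 + 2 + 6 + 8 + 3 + 4) / 6 = 32/6 = 5.3333
  x̄ = (5.3333, 5.3333),  deviation x̄ - mu_0 = (5.3333, 5.3333) - (3, 1) = (2.3333, 4.3333).

Step 2 — sample covariance matrix, S[i,j] = (1/(n-1)) · Σ_k (x_{k,i} - mean_i) · (x_{k,j} - mean_j), divisor n-1 = 5:
  S[X,X] = ((0.6667)·(0.6667) + (2.6667)·(2.6667) + (-3.3333)·(-3.3333) + (2.6667)·(2.6667) + (-4.3333)·(-4.3333) + (1.6667)·(1.6667)) / 5 = 47.3333/5 = 9.4667
  S[X,Y] = ((0.6667)·(3.6667) + (2.6667)·(-3.3333) + (-3.3333)·(0.6667) + (2.6667)·(2.6667) + (-4.3333)·(-2.3333) + (1.6667)·(-1.3333)) / 5 = 6.3333/5 = 1.2667
  S[Y,Y] = ((3.6667)·(3.6667) + (-3.3333)·(-3.3333) + (0.6667)·(0.6667) + (2.6667)·(2.6667) + (-2.3333)·(-2.3333) + (-1.3333)·(-1.3333)) / 5 = 39.3333/5 = 7.8667
  S = [[9.4667, 1.2667],
 [1.2667, 7.8667]].

Step 3 — invert S. det(S) = 9.4667·7.8667 - (1.2667)² = 72.8667.
  S^{-1} = (1/det) · [[d, -b], [-b, a]] = [[0.108, -0.0174],
 [-0.0174, 0.1299]].

Step 4 — quadratic form (x̄ - mu_0)^T · S^{-1} · (x̄ - mu_0):
  S^{-1} · (x̄ - mu_0) = (0.1766, 0.5224),
  (x̄ - mu_0)^T · [...] = (2.3333)·(0.1766) + (4.3333)·(0.5224) = 2.6758.

Step 5 — scale by n: T² = 6 · 2.6758 = 16.0549.

T² ≈ 16.0549


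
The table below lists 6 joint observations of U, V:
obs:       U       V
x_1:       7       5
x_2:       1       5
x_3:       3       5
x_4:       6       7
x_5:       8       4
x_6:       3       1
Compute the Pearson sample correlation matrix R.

Step 1 — column means:
  mean(U) = (7 + 1 + 3 + 6 + 8 + 3) / 6 = 28/6 = 4.6667
  mean(V) = (5 + 5 + 5 + 7 + 4 + 1) / 6 = 27/6 = 4.5

Step 2 — sample variances and covariances s[i,j] = (1/(n-1)) · Σ_k (x_{k,i} - mean_i) · (x_{k,j} - mean_j), with n-1 = 5:
  s[U,U] = ((2.3333)·(2.3333) + (-3.6667)·(-3.6667) + (-1.6667)·(-1.6667) + (1.3333)·(1.3333) + (3.3333)·(3.3333) + (-1.6667)·(-1.6667)) / 5 = 37.3333/5 = 7.4667
  s[U,V] = ((2.3333)·(0.5) + (-3.6667)·(0.5) + (-1.6667)·(0.5) + (1.3333)·(2.5) + (3.3333)·(-0.5) + (-1.6667)·(-3.5)) / 5 = 6/5 = 1.2
  s[V,V] = ((0.5)·(0.5) + (0.5)·(0.5) + (0.5)·(0.5) + (2.5)·(2.5) + (-0.5)·(-0.5) + (-3.5)·(-3.5)) / 5 = 19.5/5 = 3.9
  Sample standard deviations s_i = √(s[i,i]):
  s(U) = √(7.4667) = 2.7325
  s(V) = √(3.9) = 1.9748

Step 3 — r_{ij} = s_{ij} / (s_i · s_j):
  r[U,U] = 1 (diagonal).
  r[U,V] = 1.2 / (2.7325 · 1.9748) = 1.2 / 5.3963 = 0.2224
  r[V,V] = 1 (diagonal).

R is symmetric with unit diagonal. Assembling:

R = [[1, 0.2224],
 [0.2224, 1]]


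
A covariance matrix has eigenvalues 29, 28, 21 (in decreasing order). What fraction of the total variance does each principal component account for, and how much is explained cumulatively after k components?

Step 1 — total variance = trace(Sigma) = Σ λ_i = 29 + 28 + 21 = 78.

Step 2 — fraction explained by component i = λ_i / Σ λ:
  PC1: 29/78 = 0.3718
  PC2: 28/78 = 0.359
  PC3: 21/78 = 0.2692

Step 3 — cumulative fraction after k components = (λ_1 + ... + λ_k) / Σ λ:
  k = 1: 29/78 = 0.3718
  k = 2: (29 + 28)/78 = 57/78 = 0.7308
  k = 3: (29 + 28 + 21)/78 = 78/78 = 1

Summary (fraction, with percent):

explained: PC1 0.3718 (37.18%), PC2 0.359 (35.9%), PC3 0.2692 (26.92%);  cumulative: 0.3718, 0.7308, 1


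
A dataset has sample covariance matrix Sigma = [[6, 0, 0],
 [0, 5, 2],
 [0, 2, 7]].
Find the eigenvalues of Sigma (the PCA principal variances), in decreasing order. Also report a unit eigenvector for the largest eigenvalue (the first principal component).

Step 1 — characteristic polynomial p(λ) = det(λI - Sigma) = λ³ - tr·λ² + c_1·λ - det, where tr = trace, c_1 = sum of the principal 2×2 minors, det = det(Sigma):
  tr = 6 + 5 + 7 = 18,
  c_1 = (6·5 - (0)²) + (6·7 - (0)²) + (5·7 - (2)²) = 30 + 42 + 31 = 103,
  det = 6·(5·7 - (2)²) - (0)·((0)·7 - (2)·(0)) + (0)·((0)·(2) - 5·(0)) = 6·(31) - (0)·(0) + (0)·(0) = 186.
  So p(λ) = λ³ - 18λ² + 103λ - 186.
Step 2 — look for an integer root (rational root theorem: any rational root is an integer divisor of 186). Testing λ = 6:
  p(6) = 216 - 648 + 618 - 186 = 0  ✓
  Dividing out (λ - 6): p(λ) = (λ - 6)(λ² - 12λ + 31).
Step 3 — remaining eigenvalues from the quadratic λ² - 12λ + 31 = 0:
  Δ = 12² - 4·31 = 144 - 124 = 20,  λ = (12 ± √20)/2 = (12 ± 4.4721)/2 ≈ 8.2361 or 3.7639.
  Sorted: λ_1 = 8.2361,  λ_2 = 6,  λ_3 = 3.7639  (check: sum = 18 = tr ✓).

Step 4 — unit eigenvector for λ_1 ≈ 8.2361: v spans the null space of (Sigma - λ_1 I), whose rows are
  r_1 = (-2.2361, 0, 0),  r_2 = (0, -3.2361, 2),  r_3 = (0, 2, -1.2361).
  v is orthogonal to every row, so take v ∝ r_1 × r_2 = ((0)·(2) - (0)·(-3.2361), (0)·(0) - (-2.2361)·(2), (-2.2361)·(-3.2361) - (0)·(0)) ≈ (0, 4.4721, 7.2361).
  Let u = (0, 4.4721, 7.2361).
  ||u|| = √((0)² + (4.4721)² + (7.2361)²) = √(72.3607) ≈ 8.5065,  v_1 = u/||u|| ≈ (0, 0.5257, 0.8507) (||v_1|| = 1).

λ_1 = 8.2361,  λ_2 = 6,  λ_3 = 3.7639;  v_1 ≈ (0, 0.5257, 0.8507)


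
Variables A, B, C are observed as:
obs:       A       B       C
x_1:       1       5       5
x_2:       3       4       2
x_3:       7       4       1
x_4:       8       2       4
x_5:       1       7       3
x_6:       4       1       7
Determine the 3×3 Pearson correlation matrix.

Step 1 — column means:
  mean(A) = (1 + 3 + 7 + 8 + 1 + 4) / 6 = 24/6 = 4
  mean(B) = (5 + 4 + 4 + 2 + 7 + 1) / 6 = 23/6 = 3.8333
  mean(C) = (5 + 2 + 1 + 4 + 3 + 7) / 6 = 22/6 = 3.6667

Step 2 — sample variances and covariances s[i,j] = (1/(n-1)) · Σ_k (x_{k,i} - mean_i) · (x_{k,j} - mean_j), with n-1 = 5:
  s[A,A] = ((-3)·(-3) + (-1)·(-1) + (3)·(3) + (4)·(4) + (-3)·(-3) + (0)·(0)) / 5 = 44/5 = 8.8
  s[A,B] = ((-3)·(1.1667) + (-1)·(0.1667) + (3)·(0.1667) + (4)·(-1.8333) + (-3)·(3.1667) + (0)·(-2.8333)) / 5 = -20/5 = -4
  s[A,C] = ((-3)·(1.3333) + (-1)·(-1.6667) + (3)·(-2.6667) + (4)·(0.3333) + (-3)·(-0.6667) + (0)·(3.3333)) / 5 = -7/5 = -1.4
  s[B,B] = ((1.1667)·(1.1667) + (0.1667)·(0.1667) + (0.1667)·(0.1667) + (-1.8333)·(-1.8333) + (3.1667)·(3.1667) + (-2.8333)·(-2.8333)) / 5 = 22.8333/5 = 4.5667
  s[B,C] = ((1.1667)·(1.3333) + (0.1667)·(-1.6667) + (0.1667)·(-2.6667) + (-1.8333)·(0.3333) + (3.1667)·(-0.6667) + (-2.8333)·(3.3333)) / 5 = -11.3333/5 = -2.2667
  s[C,C] = ((1.3333)·(1.3333) + (-1.6667)·(-1.6667) + (-2.6667)·(-2.6667) + (0.3333)·(0.3333) + (-0.6667)·(-0.6667) + (3.3333)·(3.3333)) / 5 = 23.3333/5 = 4.6667
  Sample standard deviations s_i = √(s[i,i]):
  s(A) = √(8.8) = 2.9665
  s(B) = √(4.5667) = 2.137
  s(C) = √(4.6667) = 2.1602

Step 3 — r_{ij} = s_{ij} / (s_i · s_j):
  r[A,A] = 1 (diagonal).
  r[A,B] = -4 / (2.9665 · 2.137) = -4 / 6.3393 = -0.631
  r[A,C] = -1.4 / (2.9665 · 2.1602) = -1.4 / 6.4083 = -0.2185
  r[B,B] = 1 (diagonal).
  r[B,C] = -2.2667 / (2.137 · 2.1602) = -2.2667 / 4.6164 = -0.491
  r[C,C] = 1 (diagonal).

R is symmetric with unit diagonal. Assembling:

R = [[1, -0.631, -0.2185],
 [-0.631, 1, -0.491],
 [-0.2185, -0.491, 1]]


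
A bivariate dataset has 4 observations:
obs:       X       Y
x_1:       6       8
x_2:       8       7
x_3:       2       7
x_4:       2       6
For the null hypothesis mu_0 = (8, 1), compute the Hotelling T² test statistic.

Step 1 — sample mean vector:
  mean(X) = (6 + 8 + 2 + 2) / 4 = 18/4 = 4.5
  mean(Y) = (8 + 7 + 7 + 6) / 4 = 28/4 = 7
  x̄ = (4.5, 7),  deviation x̄ - mu_0 = (4.5, 7) - (8, 1) = (-3.5, 6).

Step 2 — sample covariance matrix, S[i,j] = (1/(n-1)) · Σ_k (x_{k,i} - mean_i) · (x_{k,j} - mean_j), divisor n-1 = 3:
  S[X,X] = ((1.5)·(1.5) + (3.5)·(3.5) + (-2.5)·(-2.5) + (-2.5)·(-2.5)) / 3 = 27/3 = 9
  S[X,Y] = ((1.5)·(1) + (3.5)·(0) + (-2.5)·(0) + (-2.5)·(-1)) / 3 = 4/3 = 1.3333
  S[Y,Y] = ((1)·(1) + (0)·(0) + (0)·(0) + (-1)·(-1)) / 3 = 2/3 = 0.6667
  S = [[9, 1.3333],
 [1.3333, 0.6667]].

Step 3 — invert S. det(S) = 9·0.6667 - (1.3333)² = 4.2222.
  S^{-1} = (1/det) · [[d, -b], [-b, a]] = [[0.1579, -0.3158],
 [-0.3158, 2.1316]].

Step 4 — quadratic form (x̄ - mu_0)^T · S^{-1} · (x̄ - mu_0):
  S^{-1} · (x̄ - mu_0) = (-2.4474, 13.8947),
  (x̄ - mu_0)^T · [...] = (-3.5)·(-2.4474) + (6)·(13.8947) = 91.9342.

Step 5 — scale by n: T² = 4 · 91.9342 = 367.7368.

T² ≈ 367.7368


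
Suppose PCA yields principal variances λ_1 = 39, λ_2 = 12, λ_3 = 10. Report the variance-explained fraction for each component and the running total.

Step 1 — total variance = trace(Sigma) = Σ λ_i = 39 + 12 + 10 = 61.

Step 2 — fraction explained by component i = λ_i / Σ λ:
  PC1: 39/61 = 0.6393
  PC2: 12/61 = 0.1967
  PC3: 10/61 = 0.1639

Step 3 — cumulative fraction after k components = (λ_1 + ... + λ_k) / Σ λ:
  k = 1: 39/61 = 0.6393
  k = 2: (39 + 12)/61 = 51/61 = 0.8361
  k = 3: (39 + 12 + 10)/61 = 61/61 = 1

Summary (fraction, with percent):

explained: PC1 0.6393 (63.93%), PC2 0.1967 (19.67%), PC3 0.1639 (16.39%);  cumulative: 0.6393, 0.8361, 1


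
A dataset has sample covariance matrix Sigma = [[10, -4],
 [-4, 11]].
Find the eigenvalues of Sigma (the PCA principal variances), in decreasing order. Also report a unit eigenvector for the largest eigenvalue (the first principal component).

Step 1 — characteristic polynomial of 2×2 Sigma:
  det(Sigma - λI) = λ² - trace · λ + det = 0.
  trace = 10 + 11 = 21, det = 10·11 - (-4)² = 94.
Step 2 — discriminant:
  Δ = trace² - 4·det = 441 - 376 = 65.
Step 3 — eigenvalues:
  λ = (trace ± √Δ)/2 = (21 ± 8.0623)/2,
  λ_1 = 14.5311,  λ_2 = 6.4689.

Step 4 — unit eigenvector for λ_1: solve (Sigma - λ_1 I)v = 0. First row:
  (10 - 14.5311)·v_x + (-4)·v_y = 0, i.e. (-4.5311)·v_x + (-4)·v_y = 0,
  so v ∝ (b, λ_1 - a) = (-4, 4.5311); multiply by -1 so the first entry is positive: u = (4, -4.5311).
  ||u|| = √((4)² + (-4.5311)²) = √(36.5311) ≈ 6.0441,
  v_1 = u/||u|| ≈ (0.6618, -0.7497) (||v_1|| = 1).

λ_1 = 14.5311,  λ_2 = 6.4689;  v_1 ≈ (0.6618, -0.7497)


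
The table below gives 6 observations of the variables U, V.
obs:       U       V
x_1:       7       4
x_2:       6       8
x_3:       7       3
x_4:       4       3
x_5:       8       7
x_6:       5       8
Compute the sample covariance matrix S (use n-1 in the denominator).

Step 1 — column means:
  mean(U) = (7 + 6 + 7 + 4 + 8 + 5) / 6 = 37/6 = 6.1667
  mean(V) = (4 + 8 + 3 + 3 + 7 + 8) / 6 = 33/6 = 5.5

Step 2 — sample covariance S[i,j] = (1/(n-1)) · Σ_k (x_{k,i} - mean_i) · (x_{k,j} - mean_j), with n-1 = 5.
  S[U,U] = ((0.8333)·(0.8333) + (-0.1667)·(-0.1667) + (0.8333)·(0.8333) + (-2.1667)·(-2.1667) + (1.8333)·(1.8333) + (-1.1667)·(-1.1667)) / 5 = 10.8333/5 = 2.1667
  S[U,V] = ((0.8333)·(-1.5) + (-0.1667)·(2.5) + (0.8333)·(-2.5) + (-2.1667)·(-2.5) + (1.8333)·(1.5) + (-1.1667)·(2.5)) / 5 = 1.5/5 = 0.3
  S[V,V] = ((-1.5)·(-1.5) + (2.5)·(2.5) + (-2.5)·(-2.5) + (-2.5)·(-2.5) + (1.5)·(1.5) + (2.5)·(2.5)) / 5 = 29.5/5 = 5.9

S is symmetric (S[j,i] = S[i,j]). Assembling:

S = [[2.1667, 0.3],
 [0.3, 5.9]]


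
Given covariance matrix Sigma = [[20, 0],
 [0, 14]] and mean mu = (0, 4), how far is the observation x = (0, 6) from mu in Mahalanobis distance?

Step 1 — centre the observation: (x - mu) = (0, 2).

Step 2 — invert Sigma. det(Sigma) = 20·14 - (0)² = 280.
  Sigma^{-1} = (1/det) · [[d, -b], [-b, a]] = [[0.05, 0],
 [0, 0.0714]].

Step 3 — form the quadratic (x - mu)^T · Sigma^{-1} · (x - mu):
  Sigma^{-1} · (x - mu) = (0, 0.1429).
  (x - mu)^T · [Sigma^{-1} · (x - mu)] = (0)·(0) + (2)·(0.1429) = 0.2857.

Step 4 — take square root: d = √(0.2857) ≈ 0.5345.

d(x, mu) = √(0.2857) ≈ 0.5345


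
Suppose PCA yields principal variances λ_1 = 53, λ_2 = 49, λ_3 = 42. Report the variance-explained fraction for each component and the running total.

Step 1 — total variance = trace(Sigma) = Σ λ_i = 53 + 49 + 42 = 144.

Step 2 — fraction explained by component i = λ_i / Σ λ:
  PC1: 53/144 = 0.3681
  PC2: 49/144 = 0.3403
  PC3: 42/144 = 0.2917

Step 3 — cumulative fraction after k components = (λ_1 + ... + λ_k) / Σ λ:
  k = 1: 53/144 = 0.3681
  k = 2: (53 + 49)/144 = 102/144 = 0.7083
  k = 3: (53 + 49 + 42)/144 = 144/144 = 1

Summary (fraction, with percent):

explained: PC1 0.3681 (36.81%), PC2 0.3403 (34.03%), PC3 0.2917 (29.17%);  cumulative: 0.3681, 0.7083, 1


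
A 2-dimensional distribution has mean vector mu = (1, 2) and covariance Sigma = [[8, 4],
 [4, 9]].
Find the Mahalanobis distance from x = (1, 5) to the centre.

Step 1 — centre the observation: (x - mu) = (0, 3).

Step 2 — invert Sigma. det(Sigma) = 8·9 - (4)² = 56.
  Sigma^{-1} = (1/det) · [[d, -b], [-b, a]] = [[0.1607, -0.0714],
 [-0.0714, 0.1429]].

Step 3 — form the quadratic (x - mu)^T · Sigma^{-1} · (x - mu):
  Sigma^{-1} · (x - mu) = (-0.2143, 0.4286).
  (x - mu)^T · [Sigma^{-1} · (x - mu)] = (0)·(-0.2143) + (3)·(0.4286) = 1.2857.

Step 4 — take square root: d = √(1.2857) ≈ 1.1339.

d(x, mu) = √(1.2857) ≈ 1.1339


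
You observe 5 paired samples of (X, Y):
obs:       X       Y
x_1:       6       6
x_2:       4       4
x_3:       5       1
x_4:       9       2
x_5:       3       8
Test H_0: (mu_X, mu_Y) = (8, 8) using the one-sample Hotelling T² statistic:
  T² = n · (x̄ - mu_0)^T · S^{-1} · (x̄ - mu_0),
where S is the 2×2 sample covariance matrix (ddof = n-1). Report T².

Step 1 — sample mean vector:
  mean(X) = (6 + 4 + 5 + 9 + 3) / 5 = 27/5 = 5.4
  mean(Y) = (6 + 4 + 1 + 2 + 8) / 5 = 21/5 = 4.2
  x̄ = (5.4, 4.2),  deviation x̄ - mu_0 = (5.4, 4.2) - (8, 8) = (-2.6, -3.8).

Step 2 — sample covariance matrix, S[i,j] = (1/(n-1)) · Σ_k (x_{k,i} - mean_i) · (x_{k,j} - mean_j), divisor n-1 = 4:
  S[X,X] = ((0.6)·(0.6) + (-1.4)·(-1.4) + (-0.4)·(-0.4) + (3.6)·(3.6) + (-2.4)·(-2.4)) / 4 = 21.2/4 = 5.3
  S[X,Y] = ((0.6)·(1.8) + (-1.4)·(-0.2) + (-0.4)·(-3.2) + (3.6)·(-2.2) + (-2.4)·(3.8)) / 4 = -14.4/4 = -3.6
  S[Y,Y] = ((1.8)·(1.8) + (-0.2)·(-0.2) + (-3.2)·(-3.2) + (-2.2)·(-2.2) + (3.8)·(3.8)) / 4 = 32.8/4 = 8.2
  S = [[5.3, -3.6],
 [-3.6, 8.2]].

Step 3 — invert S. det(S) = 5.3·8.2 - (-3.6)² = 30.5.
  S^{-1} = (1/det) · [[d, -b], [-b, a]] = [[0.2689, 0.118],
 [0.118, 0.1738]].

Step 4 — quadratic form (x̄ - mu_0)^T · S^{-1} · (x̄ - mu_0):
  S^{-1} · (x̄ - mu_0) = (-1.1475, -0.9672),
  (x̄ - mu_0)^T · [...] = (-2.6)·(-1.1475) + (-3.8)·(-0.9672) = 6.659.

Step 5 — scale by n: T² = 5 · 6.659 = 33.2951.

T² ≈ 33.2951


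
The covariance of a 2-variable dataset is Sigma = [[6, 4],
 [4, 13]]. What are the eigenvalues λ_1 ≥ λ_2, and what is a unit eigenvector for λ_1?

Step 1 — characteristic polynomial of 2×2 Sigma:
  det(Sigma - λI) = λ² - trace · λ + det = 0.
  trace = 6 + 13 = 19, det = 6·13 - (4)² = 62.
Step 2 — discriminant:
  Δ = trace² - 4·det = 361 - 248 = 113.
Step 3 — eigenvalues:
  λ = (trace ± √Δ)/2 = (19 ± 10.6301)/2,
  λ_1 = 14.8151,  λ_2 = 4.1849.

Step 4 — unit eigenvector for λ_1: solve (Sigma - λ_1 I)v = 0. First row:
  (6 - 14.8151)·v_x + (4)·v_y = 0, i.e. (-8.8151)·v_x + (4)·v_y = 0,
  so v ∝ (b, λ_1 - a) = (4, 8.8151) = u.
  ||u|| = √((4)² + (8.8151)²) = √(93.7055) ≈ 9.6802,
  v_1 = u/||u|| ≈ (0.4132, 0.9106) (||v_1|| = 1).

λ_1 = 14.8151,  λ_2 = 4.1849;  v_1 ≈ (0.4132, 0.9106)


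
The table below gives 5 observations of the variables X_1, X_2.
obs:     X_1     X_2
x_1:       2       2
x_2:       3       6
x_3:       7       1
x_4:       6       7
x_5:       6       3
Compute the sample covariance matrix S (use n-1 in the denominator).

Step 1 — column means:
  mean(X_1) = (2 + 3 + 7 + 6 + 6) / 5 = 24/5 = 4.8
  mean(X_2) = (2 + 6 + 1 + 7 + 3) / 5 = 19/5 = 3.8

Step 2 — sample covariance S[i,j] = (1/(n-1)) · Σ_k (x_{k,i} - mean_i) · (x_{k,j} - mean_j), with n-1 = 4.
  S[X_1,X_1] = ((-2.8)·(-2.8) + (-1.8)·(-1.8) + (2.2)·(2.2) + (1.2)·(1.2) + (1.2)·(1.2)) / 4 = 18.8/4 = 4.7
  S[X_1,X_2] = ((-2.8)·(-1.8) + (-1.8)·(2.2) + (2.2)·(-2.8) + (1.2)·(3.2) + (1.2)·(-0.8)) / 4 = -2.2/4 = -0.55
  S[X_2,X_2] = ((-1.8)·(-1.8) + (2.2)·(2.2) + (-2.8)·(-2.8) + (3.2)·(3.2) + (-0.8)·(-0.8)) / 4 = 26.8/4 = 6.7

S is symmetric (S[j,i] = S[i,j]). Assembling:

S = [[4.7, -0.55],
 [-0.55, 6.7]]


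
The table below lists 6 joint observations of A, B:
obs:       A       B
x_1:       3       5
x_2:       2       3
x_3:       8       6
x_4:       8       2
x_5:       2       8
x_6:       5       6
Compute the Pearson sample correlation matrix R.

Step 1 — column means:
  mean(A) = (3 + 2 + 8 + 8 + 2 + 5) / 6 = 28/6 = 4.6667
  mean(B) = (5 + 3 + 6 + 2 + 8 + 6) / 6 = 30/6 = 5

Step 2 — sample variances and covariances s[i,j] = (1/(n-1)) · Σ_k (x_{k,i} - mean_i) · (x_{k,j} - mean_j), with n-1 = 5:
  s[A,A] = ((-1.6667)·(-1.6667) + (-2.6667)·(-2.6667) + (3.3333)·(3.3333) + (3.3333)·(3.3333) + (-2.6667)·(-2.6667) + (0.3333)·(0.3333)) / 5 = 39.3333/5 = 7.8667
  s[A,B] = ((-1.6667)·(0) + (-2.6667)·(-2) + (3.3333)·(1) + (3.3333)·(-3) + (-2.6667)·(3) + (0.3333)·(1)) / 5 = -9/5 = -1.8
  s[B,B] = ((0)·(0) + (-2)·(-2) + (1)·(1) + (-3)·(-3) + (3)·(3) + (1)·(1)) / 5 = 24/5 = 4.8
  Sample standard deviations s_i = √(s[i,i]):
  s(A) = √(7.8667) = 2.8048
  s(B) = √(4.8) = 2.1909

Step 3 — r_{ij} = s_{ij} / (s_i · s_j):
  r[A,A] = 1 (diagonal).
  r[A,B] = -1.8 / (2.8048 · 2.1909) = -1.8 / 6.1449 = -0.2929
  r[B,B] = 1 (diagonal).

R is symmetric with unit diagonal. Assembling:

R = [[1, -0.2929],
 [-0.2929, 1]]


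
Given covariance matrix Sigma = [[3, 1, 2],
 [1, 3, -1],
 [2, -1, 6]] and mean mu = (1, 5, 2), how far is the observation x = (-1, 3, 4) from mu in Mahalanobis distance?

Step 1 — centre the observation: (x - mu) = (-2, -2, 2).

Step 2 — invert Sigma (cofactor / det for 3×3, or solve directly):
  Sigma^{-1} = [[0.5862, -0.2759, -0.2414],
 [-0.2759, 0.4828, 0.1724],
 [-0.2414, 0.1724, 0.2759]].

Step 3 — form the quadratic (x - mu)^T · Sigma^{-1} · (x - mu):
  Sigma^{-1} · (x - mu) = (-1.1034, -0.069, 0.6897).
  (x - mu)^T · [Sigma^{-1} · (x - mu)] = (-2)·(-1.1034) + (-2)·(-0.069) + (2)·(0.6897) = 3.7241.

Step 4 — take square root: d = √(3.7241) ≈ 1.9298.

d(x, mu) = √(3.7241) ≈ 1.9298


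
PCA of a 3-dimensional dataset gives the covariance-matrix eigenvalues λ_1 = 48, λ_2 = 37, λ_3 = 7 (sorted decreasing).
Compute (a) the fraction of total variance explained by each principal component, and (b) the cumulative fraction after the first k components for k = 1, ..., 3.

Step 1 — total variance = trace(Sigma) = Σ λ_i = 48 + 37 + 7 = 92.

Step 2 — fraction explained by component i = λ_i / Σ λ:
  PC1: 48/92 = 0.5217
  PC2: 37/92 = 0.4022
  PC3: 7/92 = 0.0761

Step 3 — cumulative fraction after k components = (λ_1 + ... + λ_k) / Σ λ:
  k = 1: 48/92 = 0.5217
  k = 2: (48 + 37)/92 = 85/92 = 0.9239
  k = 3: (48 + 37 + 7)/92 = 92/92 = 1

Summary (fraction, with percent):

explained: PC1 0.5217 (52.17%), PC2 0.4022 (40.22%), PC3 0.0761 (7.61%);  cumulative: 0.5217, 0.9239, 1


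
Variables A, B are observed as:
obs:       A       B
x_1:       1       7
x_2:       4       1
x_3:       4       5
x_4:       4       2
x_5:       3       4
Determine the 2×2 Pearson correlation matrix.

Step 1 — column means:
  mean(A) = (1 + 4 + 4 + 4 + 3) / 5 = 16/5 = 3.2
  mean(B) = (7 + 1 + 5 + 2 + 4) / 5 = 19/5 = 3.8

Step 2 — sample variances and covariances s[i,j] = (1/(n-1)) · Σ_k (x_{k,i} - mean_i) · (x_{k,j} - mean_j), with n-1 = 4:
  s[A,A] = ((-2.2)·(-2.2) + (0.8)·(0.8) + (0.8)·(0.8) + (0.8)·(0.8) + (-0.2)·(-0.2)) / 4 = 6.8/4 = 1.7
  s[A,B] = ((-2.2)·(3.2) + (0.8)·(-2.8) + (0.8)·(1.2) + (0.8)·(-1.8) + (-0.2)·(0.2)) / 4 = -9.8/4 = -2.45
  s[B,B] = ((3.2)·(3.2) + (-2.8)·(-2.8) + (1.2)·(1.2) + (-1.8)·(-1.8) + (0.2)·(0.2)) / 4 = 22.8/4 = 5.7
  Sample standard deviations s_i = √(s[i,i]):
  s(A) = √(1.7) = 1.3038
  s(B) = √(5.7) = 2.3875

Step 3 — r_{ij} = s_{ij} / (s_i · s_j):
  r[A,A] = 1 (diagonal).
  r[A,B] = -2.45 / (1.3038 · 2.3875) = -2.45 / 3.1129 = -0.7871
  r[B,B] = 1 (diagonal).

R is symmetric with unit diagonal. Assembling:

R = [[1, -0.7871],
 [-0.7871, 1]]


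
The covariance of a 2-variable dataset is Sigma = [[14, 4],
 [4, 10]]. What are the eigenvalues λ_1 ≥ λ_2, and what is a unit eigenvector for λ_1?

Step 1 — characteristic polynomial of 2×2 Sigma:
  det(Sigma - λI) = λ² - trace · λ + det = 0.
  trace = 14 + 10 = 24, det = 14·10 - (4)² = 124.
Step 2 — discriminant:
  Δ = trace² - 4·det = 576 - 496 = 80.
Step 3 — eigenvalues:
  λ = (trace ± √Δ)/2 = (24 ± 8.9443)/2,
  λ_1 = 16.4721,  λ_2 = 7.5279.

Step 4 — unit eigenvector for λ_1: solve (Sigma - λ_1 I)v = 0. First row:
  (14 - 16.4721)·v_x + (4)·v_y = 0, i.e. (-2.4721)·v_x + (4)·v_y = 0,
  so v ∝ (b, λ_1 - a) = (4, 2.4721) = u.
  ||u|| = √((4)² + (2.4721)²) = √(22.1115) ≈ 4.7023,
  v_1 = u/||u|| ≈ (0.8507, 0.5257) (||v_1|| = 1).

λ_1 = 16.4721,  λ_2 = 7.5279;  v_1 ≈ (0.8507, 0.5257)


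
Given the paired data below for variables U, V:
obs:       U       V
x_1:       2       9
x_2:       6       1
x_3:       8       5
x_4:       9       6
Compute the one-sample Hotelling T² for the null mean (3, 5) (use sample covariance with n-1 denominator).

Step 1 — sample mean vector:
  mean(U) = (2 + 6 + 8 + 9) / 4 = 25/4 = 6.25
  mean(V) = (9 + 1 + 5 + 6) / 4 = 21/4 = 5.25
  x̄ = (6.25, 5.25),  deviation x̄ - mu_0 = (6.25, 5.25) - (3, 5) = (3.25, 0.25).

Step 2 — sample covariance matrix, S[i,j] = (1/(n-1)) · Σ_k (x_{k,i} - mean_i) · (x_{k,j} - mean_j), divisor n-1 = 3:
  S[U,U] = ((-4.25)·(-4.25) + (-0.25)·(-0.25) + (1.75)·(1.75) + (2.75)·(2.75)) / 3 = 28.75/3 = 9.5833
  S[U,V] = ((-4.25)·(3.75) + (-0.25)·(-4.25) + (1.75)·(-0.25) + (2.75)·(0.75)) / 3 = -13.25/3 = -4.4167
  S[V,V] = ((3.75)·(3.75) + (-4.25)·(-4.25) + (-0.25)·(-0.25) + (0.75)·(0.75)) / 3 = 32.75/3 = 10.9167
  S = [[9.5833, -4.4167],
 [-4.4167, 10.9167]].

Step 3 — invert S. det(S) = 9.5833·10.9167 - (-4.4167)² = 85.1111.
  S^{-1} = (1/det) · [[d, -b], [-b, a]] = [[0.1283, 0.0519],
 [0.0519, 0.1126]].

Step 4 — quadratic form (x̄ - mu_0)^T · S^{-1} · (x̄ - mu_0):
  S^{-1} · (x̄ - mu_0) = (0.4298, 0.1968),
  (x̄ - mu_0)^T · [...] = (3.25)·(0.4298) + (0.25)·(0.1968) = 1.4461.

Step 5 — scale by n: T² = 4 · 1.4461 = 5.7846.

T² ≈ 5.7846


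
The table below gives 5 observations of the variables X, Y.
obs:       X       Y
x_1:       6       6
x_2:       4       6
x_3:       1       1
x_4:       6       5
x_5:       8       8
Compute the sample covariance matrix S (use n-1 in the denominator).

Step 1 — column means:
  mean(X) = (6 + 4 + 1 + 6 + 8) / 5 = 25/5 = 5
  mean(Y) = (6 + 6 + 1 + 5 + 8) / 5 = 26/5 = 5.2

Step 2 — sample covariance S[i,j] = (1/(n-1)) · Σ_k (x_{k,i} - mean_i) · (x_{k,j} - mean_j), with n-1 = 4.
  S[X,X] = ((1)·(1) + (-1)·(-1) + (-4)·(-4) + (1)·(1) + (3)·(3)) / 4 = 28/4 = 7
  S[X,Y] = ((1)·(0.8) + (-1)·(0.8) + (-4)·(-4.2) + (1)·(-0.2) + (3)·(2.8)) / 4 = 25/4 = 6.25
  S[Y,Y] = ((0.8)·(0.8) + (0.8)·(0.8) + (-4.2)·(-4.2) + (-0.2)·(-0.2) + (2.8)·(2.8)) / 4 = 26.8/4 = 6.7

S is symmetric (S[j,i] = S[i,j]). Assembling:

S = [[7, 6.25],
 [6.25, 6.7]]


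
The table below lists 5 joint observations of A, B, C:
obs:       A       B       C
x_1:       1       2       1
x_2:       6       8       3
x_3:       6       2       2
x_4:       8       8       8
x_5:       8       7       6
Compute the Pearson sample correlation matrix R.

Step 1 — column means:
  mean(A) = (1 + 6 + 6 + 8 + 8) / 5 = 29/5 = 5.8
  mean(B) = (2 + 8 + 2 + 8 + 7) / 5 = 27/5 = 5.4
  mean(C) = (1 + 3 + 2 + 8 + 6) / 5 = 20/5 = 4

Step 2 — sample variances and covariances s[i,j] = (1/(n-1)) · Σ_k (x_{k,i} - mean_i) · (x_{k,j} - mean_j), with n-1 = 4:
  s[A,A] = ((-4.8)·(-4.8) + (0.2)·(0.2) + (0.2)·(0.2) + (2.2)·(2.2) + (2.2)·(2.2)) / 4 = 32.8/4 = 8.2
  s[A,B] = ((-4.8)·(-3.4) + (0.2)·(2.6) + (0.2)·(-3.4) + (2.2)·(2.6) + (2.2)·(1.6)) / 4 = 25.4/4 = 6.35
  s[A,C] = ((-4.8)·(-3) + (0.2)·(-1) + (0.2)·(-2) + (2.2)·(4) + (2.2)·(2)) / 4 = 27/4 = 6.75
  s[B,B] = ((-3.4)·(-3.4) + (2.6)·(2.6) + (-3.4)·(-3.4) + (2.6)·(2.6) + (1.6)·(1.6)) / 4 = 39.2/4 = 9.8
  s[B,C] = ((-3.4)·(-3) + (2.6)·(-1) + (-3.4)·(-2) + (2.6)·(4) + (1.6)·(2)) / 4 = 28/4 = 7
  s[C,C] = ((-3)·(-3) + (-1)·(-1) + (-2)·(-2) + (4)·(4) + (2)·(2)) / 4 = 34/4 = 8.5
  Sample standard deviations s_i = √(s[i,i]):
  s(A) = √(8.2) = 2.8636
  s(B) = √(9.8) = 3.1305
  s(C) = √(8.5) = 2.9155

Step 3 — r_{ij} = s_{ij} / (s_i · s_j):
  r[A,A] = 1 (diagonal).
  r[A,B] = 6.35 / (2.8636 · 3.1305) = 6.35 / 8.9644 = 0.7084
  r[A,C] = 6.75 / (2.8636 · 2.9155) = 6.75 / 8.3487 = 0.8085
  r[B,B] = 1 (diagonal).
  r[B,C] = 7 / (3.1305 · 2.9155) = 7 / 9.1269 = 0.767
  r[C,C] = 1 (diagonal).

R is symmetric with unit diagonal. Assembling:

R = [[1, 0.7084, 0.8085],
 [0.7084, 1, 0.767],
 [0.8085, 0.767, 1]]


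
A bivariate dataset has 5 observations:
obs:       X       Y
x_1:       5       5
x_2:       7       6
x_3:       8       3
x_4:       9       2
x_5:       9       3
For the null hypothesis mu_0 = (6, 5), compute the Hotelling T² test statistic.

Step 1 — sample mean vector:
  mean(X) = (5 + 7 + 8 + 9 + 9) / 5 = 38/5 = 7.6
  mean(Y) = (5 + 6 + 3 + 2 + 3) / 5 = 19/5 = 3.8
  x̄ = (7.6, 3.8),  deviation x̄ - mu_0 = (7.6, 3.8) - (6, 5) = (1.6, -1.2).

Step 2 — sample covariance matrix, S[i,j] = (1/(n-1)) · Σ_k (x_{k,i} - mean_i) · (x_{k,j} - mean_j), divisor n-1 = 4:
  S[X,X] = ((-2.6)·(-2.6) + (-0.6)·(-0.6) + (0.4)·(0.4) + (1.4)·(1.4) + (1.4)·(1.4)) / 4 = 11.2/4 = 2.8
  S[X,Y] = ((-2.6)·(1.2) + (-0.6)·(2.2) + (0.4)·(-0.8) + (1.4)·(-1.8) + (1.4)·(-0.8)) / 4 = -8.4/4 = -2.1
  S[Y,Y] = ((1.2)·(1.2) + (2.2)·(2.2) + (-0.8)·(-0.8) + (-1.8)·(-1.8) + (-0.8)·(-0.8)) / 4 = 10.8/4 = 2.7
  S = [[2.8, -2.1],
 [-2.1, 2.7]].

Step 3 — invert S. det(S) = 2.8·2.7 - (-2.1)² = 3.15.
  S^{-1} = (1/det) · [[d, -b], [-b, a]] = [[0.8571, 0.6667],
 [0.6667, 0.8889]].

Step 4 — quadratic form (x̄ - mu_0)^T · S^{-1} · (x̄ - mu_0):
  S^{-1} · (x̄ - mu_0) = (0.5714, 0),
  (x̄ - mu_0)^T · [...] = (1.6)·(0.5714) + (-1.2)·(0) = 0.9143.

Step 5 — scale by n: T² = 5 · 0.9143 = 4.5714.

T² ≈ 4.5714


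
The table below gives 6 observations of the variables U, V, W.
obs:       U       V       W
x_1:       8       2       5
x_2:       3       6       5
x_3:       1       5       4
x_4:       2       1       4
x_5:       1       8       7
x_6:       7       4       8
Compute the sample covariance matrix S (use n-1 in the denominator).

Step 1 — column means:
  mean(U) = (8 + 3 + 1 + 2 + 1 + 7) / 6 = 22/6 = 3.6667
  mean(V) = (2 + 6 + 5 + 1 + 8 + 4) / 6 = 26/6 = 4.3333
  mean(W) = (5 + 5 + 4 + 4 + 7 + 8) / 6 = 33/6 = 5.5

Step 2 — sample covariance S[i,j] = (1/(n-1)) · Σ_k (x_{k,i} - mean_i) · (x_{k,j} - mean_j), with n-1 = 5.
  S[U,U] = ((4.3333)·(4.3333) + (-0.6667)·(-0.6667) + (-2.6667)·(-2.6667) + (-1.6667)·(-1.6667) + (-2.6667)·(-2.6667) + (3.3333)·(3.3333)) / 5 = 47.3333/5 = 9.4667
  S[U,V] = ((4.3333)·(-2.3333) + (-0.6667)·(1.6667) + (-2.6667)·(0.6667) + (-1.6667)·(-3.3333) + (-2.6667)·(3.6667) + (3.3333)·(-0.3333)) / 5 = -18.3333/5 = -3.6667
  S[U,W] = ((4.3333)·(-0.5) + (-0.6667)·(-0.5) + (-2.6667)·(-1.5) + (-1.6667)·(-1.5) + (-2.6667)·(1.5) + (3.3333)·(2.5)) / 5 = 9/5 = 1.8
  S[V,V] = ((-2.3333)·(-2.3333) + (1.6667)·(1.6667) + (0.6667)·(0.6667) + (-3.3333)·(-3.3333) + (3.6667)·(3.6667) + (-0.3333)·(-0.3333)) / 5 = 33.3333/5 = 6.6667
  S[V,W] = ((-2.3333)·(-0.5) + (1.6667)·(-0.5) + (0.6667)·(-1.5) + (-3.3333)·(-1.5) + (3.6667)·(1.5) + (-0.3333)·(2.5)) / 5 = 9/5 = 1.8
  S[W,W] = ((-0.5)·(-0.5) + (-0.5)·(-0.5) + (-1.5)·(-1.5) + (-1.5)·(-1.5) + (1.5)·(1.5) + (2.5)·(2.5)) / 5 = 13.5/5 = 2.7

S is symmetric (S[j,i] = S[i,j]). Assembling:

S = [[9.4667, -3.6667, 1.8],
 [-3.6667, 6.6667, 1.8],
 [1.8, 1.8, 2.7]]


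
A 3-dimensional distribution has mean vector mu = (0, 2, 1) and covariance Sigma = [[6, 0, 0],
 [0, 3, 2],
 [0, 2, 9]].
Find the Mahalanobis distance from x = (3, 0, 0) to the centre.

Step 1 — centre the observation: (x - mu) = (3, -2, -1).

Step 2 — invert Sigma (cofactor / det for 3×3, or solve directly):
  Sigma^{-1} = [[0.1667, 0, 0],
 [0, 0.3913, -0.087],
 [0, -0.087, 0.1304]].

Step 3 — form the quadratic (x - mu)^T · Sigma^{-1} · (x - mu):
  Sigma^{-1} · (x - mu) = (0.5, -0.6957, 0.0435).
  (x - mu)^T · [Sigma^{-1} · (x - mu)] = (3)·(0.5) + (-2)·(-0.6957) + (-1)·(0.0435) = 2.8478.

Step 4 — take square root: d = √(2.8478) ≈ 1.6876.

d(x, mu) = √(2.8478) ≈ 1.6876
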